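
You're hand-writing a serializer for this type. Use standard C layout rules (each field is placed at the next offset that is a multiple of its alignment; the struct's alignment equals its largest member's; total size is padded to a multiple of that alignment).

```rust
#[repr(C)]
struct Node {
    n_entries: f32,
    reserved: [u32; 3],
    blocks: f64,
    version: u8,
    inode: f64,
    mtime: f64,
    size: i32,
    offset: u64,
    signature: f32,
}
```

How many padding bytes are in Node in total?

n_entries at 0 (size 4, align 4) → ends 4
reserved at 4 (size 12, align 4) → ends 16
blocks at 16 (size 8, align 8) → ends 24
version at 24 (size 1, align 1) → ends 25
pad 7 to align 8 for inode
inode at 32 (size 8, align 8) → ends 40
mtime at 40 (size 8, align 8) → ends 48
size at 48 (size 4, align 4) → ends 52
pad 4 to align 8 for offset
offset at 56 (size 8, align 8) → ends 64
signature at 64 (size 4, align 4) → ends 68
tail pad 4 to reach multiple of 8
total 72 bytes, alignment 8
data bytes 57, size 72 → padding 15

15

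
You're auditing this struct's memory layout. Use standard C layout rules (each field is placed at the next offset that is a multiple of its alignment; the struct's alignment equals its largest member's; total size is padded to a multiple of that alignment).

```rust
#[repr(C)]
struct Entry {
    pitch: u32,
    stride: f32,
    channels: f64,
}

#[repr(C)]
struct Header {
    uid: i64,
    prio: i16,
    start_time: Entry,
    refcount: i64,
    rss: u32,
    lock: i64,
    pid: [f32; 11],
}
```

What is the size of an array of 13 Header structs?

1352

Entry: 0..4  pitch  (4B, 4-aligned); 4..8  stride  (4B, 4-aligned); 8..16  channels  (8B, 8-aligned); sizeof = 16, alignof = 8
0..8  uid  (8B, 8-aligned)
8..10  prio  (2B, 2-aligned)
10..16  -- padding (6B)
16..32  start_time  (16B, 8-aligned)
32..40  refcount  (8B, 8-aligned)
40..44  rss  (4B, 4-aligned)
44..48  -- padding (4B)
48..56  lock  (8B, 8-aligned)
56..100  pid  (44B, 4-aligned)
100..104  -- tail padding (4B)
sizeof = 104, alignof = 8
array of 13: 13 × 104 = 1352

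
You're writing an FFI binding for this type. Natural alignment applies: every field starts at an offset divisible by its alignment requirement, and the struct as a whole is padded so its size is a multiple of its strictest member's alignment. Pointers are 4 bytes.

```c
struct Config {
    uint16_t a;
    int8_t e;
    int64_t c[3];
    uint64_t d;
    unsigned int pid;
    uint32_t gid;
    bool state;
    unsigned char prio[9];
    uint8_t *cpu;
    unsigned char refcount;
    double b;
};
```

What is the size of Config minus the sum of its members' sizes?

0..2  a  (2B, 2-aligned)
2..3  e  (1B, 1-aligned)
3..8  -- padding (5B)
8..32  c  (24B, 8-aligned)
32..40  d  (8B, 8-aligned)
40..44  pid  (4B, 4-aligned)
44..48  gid  (4B, 4-aligned)
48..49  state  (1B, 1-aligned)
49..58  prio  (9B, 1-aligned)
58..60  -- padding (2B)
60..64  cpu  (4B, 4-aligned)
64..65  refcount  (1B, 1-aligned)
65..72  -- padding (7B)
72..80  b  (8B, 8-aligned)
sizeof = 80, alignof = 8
data bytes 66, size 80 → padding 14

14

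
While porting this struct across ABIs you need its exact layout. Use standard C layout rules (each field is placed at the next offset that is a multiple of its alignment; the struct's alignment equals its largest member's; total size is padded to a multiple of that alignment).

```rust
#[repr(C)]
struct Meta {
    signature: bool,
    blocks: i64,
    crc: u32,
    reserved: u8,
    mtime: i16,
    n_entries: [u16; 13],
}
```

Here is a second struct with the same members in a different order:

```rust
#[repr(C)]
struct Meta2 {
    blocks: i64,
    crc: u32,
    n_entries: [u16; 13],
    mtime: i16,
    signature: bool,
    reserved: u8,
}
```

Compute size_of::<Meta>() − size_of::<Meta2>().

@0: signature [1B, align 1] → 1
+7 pad (align 8)
@8: blocks [8B, align 8] → 16
@16: crc [4B, align 4] → 20
@20: reserved [1B, align 1] → 21
+1 pad (align 2)
@22: mtime [2B, align 2] → 24
@24: n_entries [26B, align 2] → 50
+6 tail pad (align 8)
size 56, align 8
— Meta2 —
@0: blocks [8B, align 8] → 8
@8: crc [4B, align 4] → 12
@12: n_entries [26B, align 2] → 38
@38: mtime [2B, align 2] → 40
@40: signature [1B, align 1] → 41
@41: reserved [1B, align 1] → 42
+6 tail pad (align 8)
size 48, align 8
56 − 48 = 8

8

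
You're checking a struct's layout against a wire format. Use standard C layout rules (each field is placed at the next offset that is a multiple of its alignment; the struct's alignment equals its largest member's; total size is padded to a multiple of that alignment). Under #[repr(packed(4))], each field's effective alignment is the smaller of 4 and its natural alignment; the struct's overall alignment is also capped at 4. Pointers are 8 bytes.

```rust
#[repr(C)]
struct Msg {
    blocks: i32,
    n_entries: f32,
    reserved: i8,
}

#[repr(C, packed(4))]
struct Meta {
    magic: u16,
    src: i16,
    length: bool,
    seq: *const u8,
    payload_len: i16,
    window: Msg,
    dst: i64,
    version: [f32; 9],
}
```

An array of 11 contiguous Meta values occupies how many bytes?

Msg: @0: blocks [4B, align 4] → 4; @4: n_entries [4B, align 4] → 8; @8: reserved [1B, align 1] → 9; +3 tail pad (align 4); size 12, align 4
@0: magic [2B, align 2] → 2
@2: src [2B, align 2] → 4
@4: length [1B, align 1] → 5
+3 pad (align 4)
@8: seq [8B, align 4] → 16
@16: payload_len [2B, align 2] → 18
+2 pad (align 4)
@20: window [12B, align 4] → 32
@32: dst [8B, align 4] → 40
@40: version [36B, align 4] → 76
size 76, align 4
array of 11: 11 × 76 = 836

836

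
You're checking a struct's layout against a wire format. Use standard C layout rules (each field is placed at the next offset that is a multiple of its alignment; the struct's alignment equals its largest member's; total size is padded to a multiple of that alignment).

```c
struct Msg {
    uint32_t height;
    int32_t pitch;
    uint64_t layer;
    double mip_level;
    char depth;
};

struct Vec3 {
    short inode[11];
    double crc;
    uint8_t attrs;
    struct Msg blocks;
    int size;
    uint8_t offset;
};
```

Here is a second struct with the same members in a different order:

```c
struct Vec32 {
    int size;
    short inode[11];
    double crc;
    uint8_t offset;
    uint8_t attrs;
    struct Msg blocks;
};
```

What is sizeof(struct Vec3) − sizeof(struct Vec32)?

0

Msg: 0..4  height  (4B, 4-aligned); 4..8  pitch  (4B, 4-aligned); 8..16  layer  (8B, 8-aligned); 16..24  mip_level  (8B, 8-aligned); 24..25  depth  (1B, 1-aligned); 25..32  -- tail padding (7B); sizeof = 32, alignof = 8
0..22  inode  (22B, 2-aligned)
22..24  -- padding (2B)
24..32  crc  (8B, 8-aligned)
32..33  attrs  (1B, 1-aligned)
33..40  -- padding (7B)
40..72  blocks  (32B, 8-aligned)
72..76  size  (4B, 4-aligned)
76..77  offset  (1B, 1-aligned)
77..80  -- tail padding (3B)
sizeof = 80, alignof = 8
— Vec32 —
0..4  size  (4B, 4-aligned)
4..26  inode  (22B, 2-aligned)
26..32  -- padding (6B)
32..40  crc  (8B, 8-aligned)
40..41  offset  (1B, 1-aligned)
41..42  attrs  (1B, 1-aligned)
42..48  -- padding (6B)
48..80  blocks  (32B, 8-aligned)
sizeof = 80, alignof = 8
80 − 80 = 0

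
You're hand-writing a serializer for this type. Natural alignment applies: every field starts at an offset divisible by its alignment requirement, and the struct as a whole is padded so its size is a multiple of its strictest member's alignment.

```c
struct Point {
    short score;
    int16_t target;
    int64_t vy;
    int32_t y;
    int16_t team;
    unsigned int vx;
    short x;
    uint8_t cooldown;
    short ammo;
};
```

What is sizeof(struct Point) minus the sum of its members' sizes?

13

score at 0 (size 2, align 2) → ends 2
target at 2 (size 2, align 2) → ends 4
pad 4 to align 8 for vy
vy at 8 (size 8, align 8) → ends 16
y at 16 (size 4, align 4) → ends 20
team at 20 (size 2, align 2) → ends 22
pad 2 to align 4 for vx
vx at 24 (size 4, align 4) → ends 28
x at 28 (size 2, align 2) → ends 30
cooldown at 30 (size 1, align 1) → ends 31
pad 1 to align 2 for ammo
ammo at 32 (size 2, align 2) → ends 34
tail pad 6 to reach multiple of 8
total 40 bytes, alignment 8
data bytes 27, size 40 → padding 13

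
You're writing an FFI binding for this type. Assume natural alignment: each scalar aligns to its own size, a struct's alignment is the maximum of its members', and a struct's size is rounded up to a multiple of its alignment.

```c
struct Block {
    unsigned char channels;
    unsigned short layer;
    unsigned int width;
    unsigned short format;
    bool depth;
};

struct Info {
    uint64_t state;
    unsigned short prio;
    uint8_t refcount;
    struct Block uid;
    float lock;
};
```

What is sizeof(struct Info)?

32 bytes

Block: channels at 0 (size 1, align 1) → ends 1; pad 1 to align 2 for layer; layer at 2 (size 2, align 2) → ends 4; width at 4 (size 4, align 4) → ends 8; format at 8 (size 2, align 2) → ends 10; depth at 10 (size 1, align 1) → ends 11; tail pad 1 to reach multiple of 4; total 12 bytes, alignment 4
state at 0 (size 8, align 8) → ends 8
prio at 8 (size 2, align 2) → ends 10
refcount at 10 (size 1, align 1) → ends 11
pad 1 to align 4 for uid
uid at 12 (size 12, align 4) → ends 24
lock at 24 (size 4, align 4) → ends 28
tail pad 4 to reach multiple of 8
total 32 bytes, alignment 8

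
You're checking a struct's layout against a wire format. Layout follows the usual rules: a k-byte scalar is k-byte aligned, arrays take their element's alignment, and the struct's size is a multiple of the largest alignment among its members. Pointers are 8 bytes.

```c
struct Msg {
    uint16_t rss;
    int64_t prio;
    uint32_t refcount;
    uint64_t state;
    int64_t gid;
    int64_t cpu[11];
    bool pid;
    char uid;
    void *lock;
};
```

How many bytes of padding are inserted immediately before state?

4

@0: rss [2B, align 2] → 2
+6 pad (align 8)
@8: prio [8B, align 8] → 16
@16: refcount [4B, align 4] → 20
+4 pad (align 8)
@24: state [8B, align 8] → 32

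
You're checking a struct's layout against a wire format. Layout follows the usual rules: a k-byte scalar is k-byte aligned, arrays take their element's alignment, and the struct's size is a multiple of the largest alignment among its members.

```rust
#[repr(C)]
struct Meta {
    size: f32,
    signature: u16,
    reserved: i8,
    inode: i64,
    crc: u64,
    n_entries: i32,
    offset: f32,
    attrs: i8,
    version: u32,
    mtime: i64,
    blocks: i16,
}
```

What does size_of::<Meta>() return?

56 bytes

@0: size [4B, align 4] → 4
@4: signature [2B, align 2] → 6
@6: reserved [1B, align 1] → 7
+1 pad (align 8)
@8: inode [8B, align 8] → 16
@16: crc [8B, align 8] → 24
@24: n_entries [4B, align 4] → 28
@28: offset [4B, align 4] → 32
@32: attrs [1B, align 1] → 33
+3 pad (align 4)
@36: version [4B, align 4] → 40
@40: mtime [8B, align 8] → 48
@48: blocks [2B, align 2] → 50
+6 tail pad (align 8)
size 56, align 8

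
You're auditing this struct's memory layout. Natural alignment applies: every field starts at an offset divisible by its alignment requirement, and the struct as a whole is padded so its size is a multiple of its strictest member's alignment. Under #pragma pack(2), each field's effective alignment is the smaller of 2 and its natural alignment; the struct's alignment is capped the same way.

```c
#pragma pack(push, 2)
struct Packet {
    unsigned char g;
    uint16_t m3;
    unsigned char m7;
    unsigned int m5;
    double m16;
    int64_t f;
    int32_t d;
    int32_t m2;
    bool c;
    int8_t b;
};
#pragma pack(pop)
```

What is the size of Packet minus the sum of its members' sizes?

@0: g [1B, align 1] → 1
+1 pad (align 2)
@2: m3 [2B, align 2] → 4
@4: m7 [1B, align 1] → 5
+1 pad (align 2)
@6: m5 [4B, align 2] → 10
@10: m16 [8B, align 2] → 18
@18: f [8B, align 2] → 26
@26: d [4B, align 2] → 30
@30: m2 [4B, align 2] → 34
@34: c [1B, align 1] → 35
@35: b [1B, align 1] → 36
size 36, align 2
data bytes 34, size 36 → padding 2

2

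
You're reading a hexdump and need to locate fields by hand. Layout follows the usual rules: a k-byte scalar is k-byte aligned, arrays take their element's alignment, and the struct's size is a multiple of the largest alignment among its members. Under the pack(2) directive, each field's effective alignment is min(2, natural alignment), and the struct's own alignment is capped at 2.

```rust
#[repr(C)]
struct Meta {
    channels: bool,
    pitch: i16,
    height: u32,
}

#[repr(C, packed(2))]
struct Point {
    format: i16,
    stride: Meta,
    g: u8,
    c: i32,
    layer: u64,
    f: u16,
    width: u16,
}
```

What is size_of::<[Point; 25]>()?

Meta: channels at 0 (size 1, align 1) → ends 1; pad 1 to align 2 for pitch; pitch at 2 (size 2, align 2) → ends 4; height at 4 (size 4, align 4) → ends 8; total 8 bytes, alignment 4
format at 0 (size 2, align 2) → ends 2
stride at 2 (size 8, align 2) → ends 10
g at 10 (size 1, align 1) → ends 11
pad 1 to align 2 for c
c at 12 (size 4, align 2) → ends 16
layer at 16 (size 8, align 2) → ends 24
f at 24 (size 2, align 2) → ends 26
width at 26 (size 2, align 2) → ends 28
total 28 bytes, alignment 2
array of 25: 25 × 28 = 700

700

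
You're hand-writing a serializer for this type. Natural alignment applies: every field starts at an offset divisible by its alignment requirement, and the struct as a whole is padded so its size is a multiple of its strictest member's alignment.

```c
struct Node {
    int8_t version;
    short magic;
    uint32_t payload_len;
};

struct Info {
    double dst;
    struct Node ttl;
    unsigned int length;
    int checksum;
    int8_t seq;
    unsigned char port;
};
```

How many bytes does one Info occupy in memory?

Node: 0..1  version  (1B, 1-aligned); 1..2  -- padding (1B); 2..4  magic  (2B, 2-aligned); 4..8  payload_len  (4B, 4-aligned); sizeof = 8, alignof = 4
0..8  dst  (8B, 8-aligned)
8..16  ttl  (8B, 4-aligned)
16..20  length  (4B, 4-aligned)
20..24  checksum  (4B, 4-aligned)
24..25  seq  (1B, 1-aligned)
25..26  port  (1B, 1-aligned)
26..32  -- tail padding (6B)
sizeof = 32, alignof = 8

32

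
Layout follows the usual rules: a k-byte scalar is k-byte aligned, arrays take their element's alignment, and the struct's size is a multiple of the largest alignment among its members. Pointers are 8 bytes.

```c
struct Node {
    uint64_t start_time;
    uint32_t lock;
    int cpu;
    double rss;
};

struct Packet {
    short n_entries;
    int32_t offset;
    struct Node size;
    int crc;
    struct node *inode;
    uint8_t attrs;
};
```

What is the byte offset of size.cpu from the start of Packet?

20

Node: @0: start_time [8B, align 8] → 8; @8: lock [4B, align 4] → 12; @12: cpu [4B, align 4] → 16; @16: rss [8B, align 8] → 24; size 24, align 8
@0: n_entries [2B, align 2] → 2
+2 pad (align 4)
@4: offset [4B, align 4] → 8
@8: size [24B, align 8] → 32
within Node: cpu at 12
8 + 12 = 20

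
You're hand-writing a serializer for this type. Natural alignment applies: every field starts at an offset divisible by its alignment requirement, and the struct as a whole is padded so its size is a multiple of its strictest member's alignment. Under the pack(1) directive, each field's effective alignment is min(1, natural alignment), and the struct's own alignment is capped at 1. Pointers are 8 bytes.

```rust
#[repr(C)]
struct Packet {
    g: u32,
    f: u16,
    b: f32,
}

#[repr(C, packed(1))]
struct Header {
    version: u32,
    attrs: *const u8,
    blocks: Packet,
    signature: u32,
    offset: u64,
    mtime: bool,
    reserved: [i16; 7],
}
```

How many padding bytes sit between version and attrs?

0

Packet: 0..4  g  (4B, 4-aligned); 4..6  f  (2B, 2-aligned); 6..8  -- padding (2B); 8..12  b  (4B, 4-aligned); sizeof = 12, alignof = 4
0..4  version  (4B, 1-aligned)
4..12  attrs  (8B, 1-aligned)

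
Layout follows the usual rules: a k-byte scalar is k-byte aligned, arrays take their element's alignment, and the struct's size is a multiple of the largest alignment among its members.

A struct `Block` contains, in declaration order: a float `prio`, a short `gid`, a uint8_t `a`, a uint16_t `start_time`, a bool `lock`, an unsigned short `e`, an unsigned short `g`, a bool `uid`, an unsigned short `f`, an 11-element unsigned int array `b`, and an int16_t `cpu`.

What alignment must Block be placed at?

member alignments: prio=4, gid=2, a=1, start_time=2, lock=1, e=2, g=2, uid=1, f=2, b=4, cpu=2
max = 4

4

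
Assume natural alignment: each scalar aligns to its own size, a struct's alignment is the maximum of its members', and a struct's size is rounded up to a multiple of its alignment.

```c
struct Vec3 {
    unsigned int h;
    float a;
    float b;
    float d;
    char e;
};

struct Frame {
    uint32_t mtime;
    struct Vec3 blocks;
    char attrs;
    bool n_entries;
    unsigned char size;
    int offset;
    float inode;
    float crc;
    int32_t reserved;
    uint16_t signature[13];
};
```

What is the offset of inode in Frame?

Vec3: 0..4  h  (4B, 4-aligned); 4..8  a  (4B, 4-aligned); 8..12  b  (4B, 4-aligned); 12..16  d  (4B, 4-aligned); 16..17  e  (1B, 1-aligned); 17..20  -- tail padding (3B); sizeof = 20, alignof = 4
0..4  mtime  (4B, 4-aligned)
4..24  blocks  (20B, 4-aligned)
24..25  attrs  (1B, 1-aligned)
25..26  n_entries  (1B, 1-aligned)
26..27  size  (1B, 1-aligned)
27..28  -- padding (1B)
28..32  offset  (4B, 4-aligned)
32..36  inode  (4B, 4-aligned)

32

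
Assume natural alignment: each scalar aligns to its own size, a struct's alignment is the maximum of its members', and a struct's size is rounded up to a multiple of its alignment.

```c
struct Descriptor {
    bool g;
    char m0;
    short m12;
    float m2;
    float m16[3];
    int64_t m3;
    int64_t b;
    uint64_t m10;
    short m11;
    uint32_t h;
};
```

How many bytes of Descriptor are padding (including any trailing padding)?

6

@0: g [1B, align 1] → 1
@1: m0 [1B, align 1] → 2
@2: m12 [2B, align 2] → 4
@4: m2 [4B, align 4] → 8
@8: m16 [12B, align 4] → 20
+4 pad (align 8)
@24: m3 [8B, align 8] → 32
@32: b [8B, align 8] → 40
@40: m10 [8B, align 8] → 48
@48: m11 [2B, align 2] → 50
+2 pad (align 4)
@52: h [4B, align 4] → 56
size 56, align 8
data bytes 50, size 56 → padding 6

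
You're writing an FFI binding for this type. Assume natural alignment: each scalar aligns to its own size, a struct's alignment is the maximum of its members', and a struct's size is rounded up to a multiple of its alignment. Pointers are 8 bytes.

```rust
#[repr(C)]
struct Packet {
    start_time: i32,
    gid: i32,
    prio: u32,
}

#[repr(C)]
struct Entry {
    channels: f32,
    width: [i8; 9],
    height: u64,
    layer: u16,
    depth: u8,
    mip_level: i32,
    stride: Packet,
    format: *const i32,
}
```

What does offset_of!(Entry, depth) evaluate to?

26

Packet: @0: start_time [4B, align 4] → 4; @4: gid [4B, align 4] → 8; @8: prio [4B, align 4] → 12; size 12, align 4
@0: channels [4B, align 4] → 4
@4: width [9B, align 1] → 13
+3 pad (align 8)
@16: height [8B, align 8] → 24
@24: layer [2B, align 2] → 26
@26: depth [1B, align 1] → 27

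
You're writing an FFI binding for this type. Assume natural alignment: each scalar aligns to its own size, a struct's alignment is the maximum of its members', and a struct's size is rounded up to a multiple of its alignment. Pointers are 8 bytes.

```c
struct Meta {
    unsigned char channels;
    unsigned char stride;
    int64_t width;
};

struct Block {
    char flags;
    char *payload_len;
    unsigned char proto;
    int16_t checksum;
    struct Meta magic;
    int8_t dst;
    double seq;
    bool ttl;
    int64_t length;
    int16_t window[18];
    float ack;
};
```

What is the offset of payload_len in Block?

Meta: channels at 0 (size 1, align 1) → ends 1; stride at 1 (size 1, align 1) → ends 2; pad 6 to align 8 for width; width at 8 (size 8, align 8) → ends 16; total 16 bytes, alignment 8
flags at 0 (size 1, align 1) → ends 1
pad 7 to align 8 for payload_len
payload_len at 8 (size 8, align 8) → ends 16

8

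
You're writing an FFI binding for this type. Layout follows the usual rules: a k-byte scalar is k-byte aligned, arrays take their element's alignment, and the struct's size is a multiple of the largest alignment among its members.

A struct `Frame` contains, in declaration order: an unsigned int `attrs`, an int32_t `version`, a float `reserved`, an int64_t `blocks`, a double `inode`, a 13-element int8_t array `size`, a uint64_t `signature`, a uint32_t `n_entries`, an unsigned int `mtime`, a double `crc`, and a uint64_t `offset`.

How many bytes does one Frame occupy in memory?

@0: attrs [4B, align 4] → 4
@4: version [4B, align 4] → 8
@8: reserved [4B, align 4] → 12
+4 pad (align 8)
@16: blocks [8B, align 8] → 24
@24: inode [8B, align 8] → 32
@32: size [13B, align 1] → 45
+3 pad (align 8)
@48: signature [8B, align 8] → 56
@56: n_entries [4B, align 4] → 60
@60: mtime [4B, align 4] → 64
@64: crc [8B, align 8] → 72
@72: offset [8B, align 8] → 80
size 80, align 8

80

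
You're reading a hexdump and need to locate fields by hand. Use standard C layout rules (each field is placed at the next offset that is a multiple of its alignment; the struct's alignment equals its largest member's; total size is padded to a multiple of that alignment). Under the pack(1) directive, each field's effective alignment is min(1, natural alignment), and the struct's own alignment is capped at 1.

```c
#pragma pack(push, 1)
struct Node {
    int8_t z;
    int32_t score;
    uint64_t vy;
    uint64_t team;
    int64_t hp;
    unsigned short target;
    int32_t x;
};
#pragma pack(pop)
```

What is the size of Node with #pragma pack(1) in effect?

@0: z [1B, align 1] → 1
@1: score [4B, align 1] → 5
@5: vy [8B, align 1] → 13
@13: team [8B, align 1] → 21
@21: hp [8B, align 1] → 29
@29: target [2B, align 1] → 31
@31: x [4B, align 1] → 35
size 35, align 1

35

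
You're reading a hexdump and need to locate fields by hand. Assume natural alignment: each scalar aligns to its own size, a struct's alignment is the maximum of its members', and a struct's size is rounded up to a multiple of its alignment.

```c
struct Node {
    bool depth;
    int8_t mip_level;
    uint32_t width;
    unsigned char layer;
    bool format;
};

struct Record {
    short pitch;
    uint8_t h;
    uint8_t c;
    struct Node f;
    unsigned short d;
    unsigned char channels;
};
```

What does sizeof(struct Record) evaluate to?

Node: @0: depth [1B, align 1] → 1; @1: mip_level [1B, align 1] → 2; +2 pad (align 4); @4: width [4B, align 4] → 8; @8: layer [1B, align 1] → 9; @9: format [1B, align 1] → 10; +2 tail pad (align 4); size 12, align 4
@0: pitch [2B, align 2] → 2
@2: h [1B, align 1] → 3
@3: c [1B, align 1] → 4
@4: f [12B, align 4] → 16
@16: d [2B, align 2] → 18
@18: channels [1B, align 1] → 19
+1 tail pad (align 4)
size 20, align 4

20 bytes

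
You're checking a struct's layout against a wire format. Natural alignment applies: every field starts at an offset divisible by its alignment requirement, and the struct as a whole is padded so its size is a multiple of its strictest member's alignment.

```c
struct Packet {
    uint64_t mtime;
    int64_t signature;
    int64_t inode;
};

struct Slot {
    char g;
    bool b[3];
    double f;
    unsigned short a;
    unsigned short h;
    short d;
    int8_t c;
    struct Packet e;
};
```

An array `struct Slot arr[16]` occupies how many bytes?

Packet: mtime at 0 (size 8, align 8) → ends 8; signature at 8 (size 8, align 8) → ends 16; inode at 16 (size 8, align 8) → ends 24; total 24 bytes, alignment 8
g at 0 (size 1, align 1) → ends 1
b at 1 (size 3, align 1) → ends 4
pad 4 to align 8 for f
f at 8 (size 8, align 8) → ends 16
a at 16 (size 2, align 2) → ends 18
h at 18 (size 2, align 2) → ends 20
d at 20 (size 2, align 2) → ends 22
c at 22 (size 1, align 1) → ends 23
pad 1 to align 8 for e
e at 24 (size 24, align 8) → ends 48
total 48 bytes, alignment 8
array of 16: 16 × 48 = 768

768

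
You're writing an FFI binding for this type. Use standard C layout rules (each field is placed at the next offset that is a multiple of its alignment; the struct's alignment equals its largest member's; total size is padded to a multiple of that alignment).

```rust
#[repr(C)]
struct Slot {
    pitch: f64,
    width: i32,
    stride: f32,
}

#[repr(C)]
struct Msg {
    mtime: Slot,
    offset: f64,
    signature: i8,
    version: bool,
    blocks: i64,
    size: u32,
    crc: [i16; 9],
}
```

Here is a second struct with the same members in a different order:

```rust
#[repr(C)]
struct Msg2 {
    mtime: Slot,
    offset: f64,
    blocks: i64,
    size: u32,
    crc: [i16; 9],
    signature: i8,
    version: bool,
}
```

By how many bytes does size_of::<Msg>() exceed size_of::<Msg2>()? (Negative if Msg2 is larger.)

Slot: 0..8  pitch  (8B, 8-aligned); 8..12  width  (4B, 4-aligned); 12..16  stride  (4B, 4-aligned); sizeof = 16, alignof = 8
0..16  mtime  (16B, 8-aligned)
16..24  offset  (8B, 8-aligned)
24..25  signature  (1B, 1-aligned)
25..26  version  (1B, 1-aligned)
26..32  -- padding (6B)
32..40  blocks  (8B, 8-aligned)
40..44  size  (4B, 4-aligned)
44..62  crc  (18B, 2-aligned)
62..64  -- tail padding (2B)
sizeof = 64, alignof = 8
— Msg2 —
0..16  mtime  (16B, 8-aligned)
16..24  offset  (8B, 8-aligned)
24..32  blocks  (8B, 8-aligned)
32..36  size  (4B, 4-aligned)
36..54  crc  (18B, 2-aligned)
54..55  signature  (1B, 1-aligned)
55..56  version  (1B, 1-aligned)
sizeof = 56, alignof = 8
64 − 56 = 8

8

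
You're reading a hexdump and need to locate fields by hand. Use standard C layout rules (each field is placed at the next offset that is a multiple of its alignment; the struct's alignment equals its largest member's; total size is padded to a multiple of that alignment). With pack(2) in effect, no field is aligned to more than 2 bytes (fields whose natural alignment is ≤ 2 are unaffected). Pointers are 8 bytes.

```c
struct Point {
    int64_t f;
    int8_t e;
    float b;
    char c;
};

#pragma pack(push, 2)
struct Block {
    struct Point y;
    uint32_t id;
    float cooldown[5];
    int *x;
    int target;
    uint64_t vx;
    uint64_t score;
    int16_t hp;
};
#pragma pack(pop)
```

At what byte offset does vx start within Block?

60

Point: 0..8  f  (8B, 8-aligned); 8..9  e  (1B, 1-aligned); 9..12  -- padding (3B); 12..16  b  (4B, 4-aligned); 16..17  c  (1B, 1-aligned); 17..24  -- tail padding (7B); sizeof = 24, alignof = 8
0..24  y  (24B, 2-aligned)
24..28  id  (4B, 2-aligned)
28..48  cooldown  (20B, 2-aligned)
48..56  x  (8B, 2-aligned)
56..60  target  (4B, 2-aligned)
60..68  vx  (8B, 2-aligned)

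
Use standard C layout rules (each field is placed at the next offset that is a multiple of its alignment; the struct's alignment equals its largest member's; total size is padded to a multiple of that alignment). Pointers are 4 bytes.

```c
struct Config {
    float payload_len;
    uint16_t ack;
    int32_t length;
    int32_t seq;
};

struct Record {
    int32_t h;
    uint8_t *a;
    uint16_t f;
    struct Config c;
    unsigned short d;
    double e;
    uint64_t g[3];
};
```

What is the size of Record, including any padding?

64 bytes

Config: payload_len at 0 (size 4, align 4) → ends 4; ack at 4 (size 2, align 2) → ends 6; pad 2 to align 4 for length; length at 8 (size 4, align 4) → ends 12; seq at 12 (size 4, align 4) → ends 16; total 16 bytes, alignment 4
h at 0 (size 4, align 4) → ends 4
a at 4 (size 4, align 4) → ends 8
f at 8 (size 2, align 2) → ends 10
pad 2 to align 4 for c
c at 12 (size 16, align 4) → ends 28
d at 28 (size 2, align 2) → ends 30
pad 2 to align 8 for e
e at 32 (size 8, align 8) → ends 40
g at 40 (size 24, align 8) → ends 64
total 64 bytes, alignment 8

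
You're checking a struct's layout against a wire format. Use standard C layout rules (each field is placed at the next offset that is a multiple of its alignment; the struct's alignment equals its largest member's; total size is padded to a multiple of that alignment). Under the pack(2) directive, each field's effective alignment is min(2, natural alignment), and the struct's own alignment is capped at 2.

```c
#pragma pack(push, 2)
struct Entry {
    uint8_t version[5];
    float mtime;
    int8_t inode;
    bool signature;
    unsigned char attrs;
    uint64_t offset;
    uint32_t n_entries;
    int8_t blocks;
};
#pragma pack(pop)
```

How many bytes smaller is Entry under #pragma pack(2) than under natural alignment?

natural layout:
  version at 0 (size 5, align 1) → ends 5
  pad 3 to align 4 for mtime
  mtime at 8 (size 4, align 4) → ends 12
  inode at 12 (size 1, align 1) → ends 13
  signature at 13 (size 1, align 1) → ends 14
  attrs at 14 (size 1, align 1) → ends 15
  pad 1 to align 8 for offset
  offset at 16 (size 8, align 8) → ends 24
  n_entries at 24 (size 4, align 4) → ends 28
  blocks at 28 (size 1, align 1) → ends 29
  tail pad 3 to reach multiple of 8
  total 32 bytes, alignment 8
packed(2) layout:
  version at 0 (size 5, align 1) → ends 5
  pad 1 to align 2 for mtime
  mtime at 6 (size 4, align 2) → ends 10
  inode at 10 (size 1, align 1) → ends 11
  signature at 11 (size 1, align 1) → ends 12
  attrs at 12 (size 1, align 1) → ends 13
  pad 1 to align 2 for offset
  offset at 14 (size 8, align 2) → ends 22
  n_entries at 22 (size 4, align 2) → ends 26
  blocks at 26 (size 1, align 1) → ends 27
  tail pad 1 to reach multiple of 2
  total 28 bytes, alignment 2
32 − 28 = 4

4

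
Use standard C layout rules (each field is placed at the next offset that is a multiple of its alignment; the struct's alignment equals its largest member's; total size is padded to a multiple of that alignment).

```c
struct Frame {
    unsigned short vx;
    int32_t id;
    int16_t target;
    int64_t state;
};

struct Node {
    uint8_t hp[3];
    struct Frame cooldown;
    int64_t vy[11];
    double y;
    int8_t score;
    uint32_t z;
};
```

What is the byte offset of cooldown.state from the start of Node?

24

Frame: 0..2  vx  (2B, 2-aligned); 2..4  -- padding (2B); 4..8  id  (4B, 4-aligned); 8..10  target  (2B, 2-aligned); 10..16  -- padding (6B); 16..24  state  (8B, 8-aligned); sizeof = 24, alignof = 8
0..3  hp  (3B, 1-aligned)
3..8  -- padding (5B)
8..32  cooldown  (24B, 8-aligned)
within Frame: state at 16
8 + 16 = 24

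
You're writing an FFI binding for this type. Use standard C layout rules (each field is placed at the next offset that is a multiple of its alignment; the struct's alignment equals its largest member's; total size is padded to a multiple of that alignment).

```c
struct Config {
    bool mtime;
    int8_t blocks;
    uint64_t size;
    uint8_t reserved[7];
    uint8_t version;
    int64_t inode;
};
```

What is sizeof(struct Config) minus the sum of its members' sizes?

0..1  mtime  (1B, 1-aligned)
1..2  blocks  (1B, 1-aligned)
2..8  -- padding (6B)
8..16  size  (8B, 8-aligned)
16..23  reserved  (7B, 1-aligned)
23..24  version  (1B, 1-aligned)
24..32  inode  (8B, 8-aligned)
sizeof = 32, alignof = 8
data bytes 26, size 32 → padding 6

6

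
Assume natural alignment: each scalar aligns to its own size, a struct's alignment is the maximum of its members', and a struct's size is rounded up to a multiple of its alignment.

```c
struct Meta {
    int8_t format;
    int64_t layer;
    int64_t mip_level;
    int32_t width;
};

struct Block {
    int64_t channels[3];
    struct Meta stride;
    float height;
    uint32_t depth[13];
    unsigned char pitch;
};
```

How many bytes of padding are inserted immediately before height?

Meta: format at 0 (size 1, align 1) → ends 1; pad 7 to align 8 for layer; layer at 8 (size 8, align 8) → ends 16; mip_level at 16 (size 8, align 8) → ends 24; width at 24 (size 4, align 4) → ends 28; tail pad 4 to reach multiple of 8; total 32 bytes, alignment 8
channels at 0 (size 24, align 8) → ends 24
stride at 24 (size 32, align 8) → ends 56
height at 56 (size 4, align 4) → ends 60

0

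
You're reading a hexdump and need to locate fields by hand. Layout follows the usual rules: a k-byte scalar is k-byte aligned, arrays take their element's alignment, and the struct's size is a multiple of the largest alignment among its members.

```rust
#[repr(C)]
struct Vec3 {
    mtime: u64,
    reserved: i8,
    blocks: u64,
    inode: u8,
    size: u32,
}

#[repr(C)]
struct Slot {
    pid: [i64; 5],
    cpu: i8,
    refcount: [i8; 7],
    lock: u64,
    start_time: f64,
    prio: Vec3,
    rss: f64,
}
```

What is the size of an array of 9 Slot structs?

936

Vec3: mtime at 0 (size 8, align 8) → ends 8; reserved at 8 (size 1, align 1) → ends 9; pad 7 to align 8 for blocks; blocks at 16 (size 8, align 8) → ends 24; inode at 24 (size 1, align 1) → ends 25; pad 3 to align 4 for size; size at 28 (size 4, align 4) → ends 32; total 32 bytes, alignment 8
pid at 0 (size 40, align 8) → ends 40
cpu at 40 (size 1, align 1) → ends 41
refcount at 41 (size 7, align 1) → ends 48
lock at 48 (size 8, align 8) → ends 56
start_time at 56 (size 8, align 8) → ends 64
prio at 64 (size 32, align 8) → ends 96
rss at 96 (size 8, align 8) → ends 104
total 104 bytes, alignment 8
array of 9: 9 × 104 = 936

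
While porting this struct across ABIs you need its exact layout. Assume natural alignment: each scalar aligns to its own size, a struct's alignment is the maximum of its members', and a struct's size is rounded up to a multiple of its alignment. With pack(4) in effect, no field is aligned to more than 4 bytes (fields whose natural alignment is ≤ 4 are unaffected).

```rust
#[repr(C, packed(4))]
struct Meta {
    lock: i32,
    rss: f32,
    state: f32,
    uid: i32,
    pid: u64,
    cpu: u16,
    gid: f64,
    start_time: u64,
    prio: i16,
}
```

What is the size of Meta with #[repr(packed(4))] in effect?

0..4  lock  (4B, 4-aligned)
4..8  rss  (4B, 4-aligned)
8..12  state  (4B, 4-aligned)
12..16  uid  (4B, 4-aligned)
16..24  pid  (8B, 4-aligned)
24..26  cpu  (2B, 2-aligned)
26..28  -- padding (2B)
28..36  gid  (8B, 4-aligned)
36..44  start_time  (8B, 4-aligned)
44..46  prio  (2B, 2-aligned)
46..48  -- tail padding (2B)
sizeof = 48, alignof = 4

48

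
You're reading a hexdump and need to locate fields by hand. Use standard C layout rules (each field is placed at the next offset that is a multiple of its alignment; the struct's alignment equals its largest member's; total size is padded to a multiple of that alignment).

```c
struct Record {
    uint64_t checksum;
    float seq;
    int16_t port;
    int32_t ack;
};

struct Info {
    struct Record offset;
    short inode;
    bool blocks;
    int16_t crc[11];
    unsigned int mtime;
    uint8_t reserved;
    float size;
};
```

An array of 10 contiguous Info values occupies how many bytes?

640

Record: 0..8  checksum  (8B, 8-aligned); 8..12  seq  (4B, 4-aligned); 12..14  port  (2B, 2-aligned); 14..16  -- padding (2B); 16..20  ack  (4B, 4-aligned); 20..24  -- tail padding (4B); sizeof = 24, alignof = 8
0..24  offset  (24B, 8-aligned)
24..26  inode  (2B, 2-aligned)
26..27  blocks  (1B, 1-aligned)
27..28  -- padding (1B)
28..50  crc  (22B, 2-aligned)
50..52  -- padding (2B)
52..56  mtime  (4B, 4-aligned)
56..57  reserved  (1B, 1-aligned)
57..60  -- padding (3B)
60..64  size  (4B, 4-aligned)
sizeof = 64, alignof = 8
array of 10: 10 × 64 = 640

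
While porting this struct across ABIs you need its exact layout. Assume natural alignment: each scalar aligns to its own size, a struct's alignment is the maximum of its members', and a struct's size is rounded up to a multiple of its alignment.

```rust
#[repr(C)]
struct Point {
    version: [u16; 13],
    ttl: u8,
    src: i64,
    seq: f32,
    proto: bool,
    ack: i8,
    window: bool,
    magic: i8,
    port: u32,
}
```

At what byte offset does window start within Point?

46

0..26  version  (26B, 2-aligned)
26..27  ttl  (1B, 1-aligned)
27..32  -- padding (5B)
32..40  src  (8B, 8-aligned)
40..44  seq  (4B, 4-aligned)
44..45  proto  (1B, 1-aligned)
45..46  ack  (1B, 1-aligned)
46..47  window  (1B, 1-aligned)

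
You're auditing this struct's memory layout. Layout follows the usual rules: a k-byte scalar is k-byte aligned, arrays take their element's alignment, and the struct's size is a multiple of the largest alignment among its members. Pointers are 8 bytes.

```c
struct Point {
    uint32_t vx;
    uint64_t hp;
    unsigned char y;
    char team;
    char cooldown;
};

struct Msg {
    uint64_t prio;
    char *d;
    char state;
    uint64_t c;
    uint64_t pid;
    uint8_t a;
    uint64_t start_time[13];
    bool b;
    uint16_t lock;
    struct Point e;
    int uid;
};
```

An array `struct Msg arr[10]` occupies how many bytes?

1920

Point: 0..4  vx  (4B, 4-aligned); 4..8  -- padding (4B); 8..16  hp  (8B, 8-aligned); 16..17  y  (1B, 1-aligned); 17..18  team  (1B, 1-aligned); 18..19  cooldown  (1B, 1-aligned); 19..24  -- tail padding (5B); sizeof = 24, alignof = 8
0..8  prio  (8B, 8-aligned)
8..16  d  (8B, 8-aligned)
16..17  state  (1B, 1-aligned)
17..24  -- padding (7B)
24..32  c  (8B, 8-aligned)
32..40  pid  (8B, 8-aligned)
40..41  a  (1B, 1-aligned)
41..48  -- padding (7B)
48..152  start_time  (104B, 8-aligned)
152..153  b  (1B, 1-aligned)
153..154  -- padding (1B)
154..156  lock  (2B, 2-aligned)
156..160  -- padding (4B)
160..184  e  (24B, 8-aligned)
184..188  uid  (4B, 4-aligned)
188..192  -- tail padding (4B)
sizeof = 192, alignof = 8
array of 10: 10 × 192 = 1920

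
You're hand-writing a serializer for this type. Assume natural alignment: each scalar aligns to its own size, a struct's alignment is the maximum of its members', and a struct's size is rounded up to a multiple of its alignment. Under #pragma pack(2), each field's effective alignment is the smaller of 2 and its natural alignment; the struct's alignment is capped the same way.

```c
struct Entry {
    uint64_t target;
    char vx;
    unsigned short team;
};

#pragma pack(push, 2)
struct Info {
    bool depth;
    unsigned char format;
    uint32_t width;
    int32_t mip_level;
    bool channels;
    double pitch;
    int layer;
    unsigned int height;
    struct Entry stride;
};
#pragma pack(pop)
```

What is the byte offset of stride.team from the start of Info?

38

Entry: target at 0 (size 8, align 8) → ends 8; vx at 8 (size 1, align 1) → ends 9; pad 1 to align 2 for team; team at 10 (size 2, align 2) → ends 12; tail pad 4 to reach multiple of 8; total 16 bytes, alignment 8
depth at 0 (size 1, align 1) → ends 1
format at 1 (size 1, align 1) → ends 2
width at 2 (size 4, align 2) → ends 6
mip_level at 6 (size 4, align 2) → ends 10
channels at 10 (size 1, align 1) → ends 11
pad 1 to align 2 for pitch
pitch at 12 (size 8, align 2) → ends 20
layer at 20 (size 4, align 2) → ends 24
height at 24 (size 4, align 2) → ends 28
stride at 28 (size 16, align 2) → ends 44
within Entry: team at 10
28 + 10 = 38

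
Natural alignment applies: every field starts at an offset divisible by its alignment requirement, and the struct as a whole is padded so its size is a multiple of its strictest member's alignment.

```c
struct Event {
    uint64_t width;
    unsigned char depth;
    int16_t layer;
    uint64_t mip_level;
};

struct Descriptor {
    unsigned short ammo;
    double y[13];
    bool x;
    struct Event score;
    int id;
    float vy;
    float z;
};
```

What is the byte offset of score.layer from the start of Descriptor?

130

Event: 0..8  width  (8B, 8-aligned); 8..9  depth  (1B, 1-aligned); 9..10  -- padding (1B); 10..12  layer  (2B, 2-aligned); 12..16  -- padding (4B); 16..24  mip_level  (8B, 8-aligned); sizeof = 24, alignof = 8
0..2  ammo  (2B, 2-aligned)
2..8  -- padding (6B)
8..112  y  (104B, 8-aligned)
112..113  x  (1B, 1-aligned)
113..120  -- padding (7B)
120..144  score  (24B, 8-aligned)
within Event: layer at 10
120 + 10 = 130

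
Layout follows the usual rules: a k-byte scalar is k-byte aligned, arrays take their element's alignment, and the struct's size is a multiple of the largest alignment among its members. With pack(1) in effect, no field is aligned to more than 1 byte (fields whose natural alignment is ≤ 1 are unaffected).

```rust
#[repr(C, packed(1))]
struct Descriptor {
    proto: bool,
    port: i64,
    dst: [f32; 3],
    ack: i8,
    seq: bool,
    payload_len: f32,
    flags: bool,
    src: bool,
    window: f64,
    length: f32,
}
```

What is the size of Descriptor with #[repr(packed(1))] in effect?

41

proto at 0 (size 1, align 1) → ends 1
port at 1 (size 8, align 1) → ends 9
dst at 9 (size 12, align 1) → ends 21
ack at 21 (size 1, align 1) → ends 22
seq at 22 (size 1, align 1) → ends 23
payload_len at 23 (size 4, align 1) → ends 27
flags at 27 (size 1, align 1) → ends 28
src at 28 (size 1, align 1) → ends 29
window at 29 (size 8, align 1) → ends 37
length at 37 (size 4, align 1) → ends 41
total 41 bytes, alignment 1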